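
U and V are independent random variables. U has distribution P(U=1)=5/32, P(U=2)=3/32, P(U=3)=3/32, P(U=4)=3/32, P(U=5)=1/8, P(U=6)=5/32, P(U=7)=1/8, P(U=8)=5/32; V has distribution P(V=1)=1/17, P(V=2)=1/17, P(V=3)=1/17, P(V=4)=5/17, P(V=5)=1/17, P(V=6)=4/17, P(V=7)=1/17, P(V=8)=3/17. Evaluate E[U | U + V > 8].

P(U + V > 8) = 179/272.
Summing U·P(x,y) over outcomes with U + V > 8 gives 2077/544.
E[U | U + V > 8] = (2077/544) / (179/272) = 2077/358.

2077/358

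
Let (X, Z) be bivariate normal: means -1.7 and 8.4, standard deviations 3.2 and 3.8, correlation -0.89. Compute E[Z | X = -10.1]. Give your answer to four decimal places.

The regression of Z on X has slope ρ·σ_Z/σ_X and passes through (μ_X, μ_Z).
E[Z | X=-10.1] = 8.4 + (-0.89)·(3.8/3.2)·(-10.1 − (-1.7)) = 8.4 + (-1.05688)·(-8.4) = 17.2778.

17.2778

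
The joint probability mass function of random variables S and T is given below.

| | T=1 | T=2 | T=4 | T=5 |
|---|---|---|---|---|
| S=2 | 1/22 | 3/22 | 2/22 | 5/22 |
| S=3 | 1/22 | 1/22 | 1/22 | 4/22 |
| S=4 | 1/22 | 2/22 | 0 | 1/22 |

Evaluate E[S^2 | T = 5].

36/5

P(T = 5) = 5/11.
Σ S^2·P over the event = 4·(5/22) + 9·(4/22) + 16·(1/22) = 36/11.
E[S^2 | T = 5] = (36/11) / (5/11) = 36/5.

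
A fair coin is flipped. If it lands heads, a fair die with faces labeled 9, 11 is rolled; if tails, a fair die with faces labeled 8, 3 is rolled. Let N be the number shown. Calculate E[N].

E[N | heads] = (9+11)/2 = 10.
E[N | tails] = (8+3)/2 = 11/2.
E[N] = (1/2)·(10) + (1/2)·(11/2) = 31/4.

31/4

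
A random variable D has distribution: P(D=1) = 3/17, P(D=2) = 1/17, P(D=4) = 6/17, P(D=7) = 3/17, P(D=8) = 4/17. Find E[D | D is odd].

P(D is odd) = 6/17.
Σ over the event: 1·3/17 + 7·3/17 = 24/17.
E[D | D is odd] = (24/17) / (6/17) = 4.

4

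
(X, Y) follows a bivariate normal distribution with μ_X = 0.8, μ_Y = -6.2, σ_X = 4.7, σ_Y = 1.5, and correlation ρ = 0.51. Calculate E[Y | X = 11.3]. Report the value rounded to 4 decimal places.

-4.4910

E[Y | X=x] = μ_Y + ρ(σ_Y/σ_X)(x − μ_X) for jointly normal variables.
E[Y | X=11.3] = -6.2 + (0.51)·(1.5/4.7)·(11.3 − (0.8)) = -6.2 + (0.162766)·(10.5) = -4.4910.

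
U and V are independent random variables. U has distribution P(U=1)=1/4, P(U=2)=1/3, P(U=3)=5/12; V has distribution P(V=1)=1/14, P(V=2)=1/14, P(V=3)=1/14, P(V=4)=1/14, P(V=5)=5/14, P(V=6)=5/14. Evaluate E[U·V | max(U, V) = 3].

P(max(U, V) = 3) = 11/84.
Summing UV·P(x,y) over outcomes with max(U, V) = 3 gives 41/56.
E[U·V | max(U, V) = 3] = (41/56) / (11/84) = 123/22.

123/22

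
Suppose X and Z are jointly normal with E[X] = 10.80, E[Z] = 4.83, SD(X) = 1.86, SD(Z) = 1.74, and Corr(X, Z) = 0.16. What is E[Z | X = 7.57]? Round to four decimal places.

E[Z | X=x] = μ_Z + ρ(σ_Z/σ_X)(x − μ_X) for jointly normal variables.
E[Z | X=7.57] = 4.83 + (0.16)·(1.74/1.86)·(7.57 − (10.80)) = 4.83 + (0.14968)·(-3.23) = 4.3465.

4.3465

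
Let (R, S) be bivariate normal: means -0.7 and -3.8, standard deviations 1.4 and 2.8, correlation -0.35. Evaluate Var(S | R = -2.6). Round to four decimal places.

Var(S | R=x) = (1 − ρ²)·σ_S².
Var(S | R=-2.6) = (2.8)²·(1 − (-0.35)²) = 7.84·0.8775 = 6.8796.

6.8796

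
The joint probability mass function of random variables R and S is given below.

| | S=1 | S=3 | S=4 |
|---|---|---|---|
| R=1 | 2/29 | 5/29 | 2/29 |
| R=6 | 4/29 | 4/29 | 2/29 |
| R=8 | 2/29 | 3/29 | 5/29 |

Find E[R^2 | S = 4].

P(S = 4) = 9/29.
Σ R^2·P over the event = 1·(2/29) + 36·(2/29) + 64·(5/29) = 394/29.
E[R^2 | S = 4] = (394/29) / (9/29) = 394/9.

394/9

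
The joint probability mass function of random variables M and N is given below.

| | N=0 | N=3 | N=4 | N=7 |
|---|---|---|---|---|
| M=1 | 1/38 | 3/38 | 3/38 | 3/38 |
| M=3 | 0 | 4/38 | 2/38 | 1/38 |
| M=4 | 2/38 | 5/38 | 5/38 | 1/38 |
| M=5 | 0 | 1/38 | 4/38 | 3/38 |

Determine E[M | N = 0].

3

P(N = 0) = 3/38.
Summing M·P(M=x,N=y) over the conditioning event gives 9/38.
E[M | N = 0] = (9/38) / (3/38) = 3.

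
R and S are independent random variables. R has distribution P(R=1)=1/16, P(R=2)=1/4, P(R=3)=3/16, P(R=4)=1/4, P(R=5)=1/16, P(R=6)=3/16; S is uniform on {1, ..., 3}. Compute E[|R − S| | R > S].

P(R > S) = 17/24.
Summing |R−S|·P(x,y) over outcomes with R > S gives 41/24.
E[|R − S| | R > S] = (41/24) / (17/24) = 41/17.

41/17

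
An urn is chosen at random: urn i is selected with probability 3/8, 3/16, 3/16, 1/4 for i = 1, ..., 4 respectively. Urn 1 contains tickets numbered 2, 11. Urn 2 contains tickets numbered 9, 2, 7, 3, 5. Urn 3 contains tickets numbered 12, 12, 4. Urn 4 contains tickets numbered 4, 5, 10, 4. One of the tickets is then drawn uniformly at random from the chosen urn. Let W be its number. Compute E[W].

33/5

E[W | urn 1] = (2+11)/2 = 13/2.
E[W | urn 2] = (9+2+7+3+5)/5 = 26/5.
E[W | urn 3] = (12+12+4)/3 = 28/3.
E[W | urn 4] = (4+5+10+4)/4 = 23/4.
E[W] = (3/8)·(13/2) + (3/16)·(26/5) + (3/16)·(28/3) + (1/4)·(23/4) = 33/5.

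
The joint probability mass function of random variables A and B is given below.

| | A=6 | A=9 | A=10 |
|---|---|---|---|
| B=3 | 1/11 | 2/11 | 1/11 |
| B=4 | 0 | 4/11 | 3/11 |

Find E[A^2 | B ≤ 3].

149/2

P(B ≤ 3) = 4/11.
Summing A^2·P(A=x,B=y) over the conditioning event gives 298/11.
E[A^2 | B ≤ 3] = (298/11) / (4/11) = 149/2.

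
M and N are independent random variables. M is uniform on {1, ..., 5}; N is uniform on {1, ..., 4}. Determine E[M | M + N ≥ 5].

P(M + N ≥ 5) = 7/10.
Summing M·P(x,y) over outcomes with M + N ≥ 5 gives 5/2.
E[M | M + N ≥ 5] = (5/2) / (7/10) = 25/7.

25/7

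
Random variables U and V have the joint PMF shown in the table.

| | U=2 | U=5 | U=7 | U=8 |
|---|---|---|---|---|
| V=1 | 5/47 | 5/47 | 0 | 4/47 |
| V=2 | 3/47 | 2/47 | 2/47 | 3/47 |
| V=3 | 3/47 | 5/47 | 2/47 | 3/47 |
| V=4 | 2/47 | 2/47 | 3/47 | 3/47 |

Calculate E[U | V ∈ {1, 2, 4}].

90/17

P(V ∈ {1, 2, 4}) = 34/47.
Summing U·P(U=x,V=y) over the conditioning event gives 180/47.
E[U | V ∈ {1, 2, 4}] = (180/47) / (34/47) = 90/17.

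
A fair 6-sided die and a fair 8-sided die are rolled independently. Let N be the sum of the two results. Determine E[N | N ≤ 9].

P(N ≤ 9) = 11/16.
Σ over the event: 2·1/48 + 3·1/24 + 4·1/16 + 5·1/12 + 6·5/48 + 7·1/8 + 8·1/8 + 9·1/8 = 107/24.
E[N | N ≤ 9] = (107/24) / (11/16) = 214/33.

214/33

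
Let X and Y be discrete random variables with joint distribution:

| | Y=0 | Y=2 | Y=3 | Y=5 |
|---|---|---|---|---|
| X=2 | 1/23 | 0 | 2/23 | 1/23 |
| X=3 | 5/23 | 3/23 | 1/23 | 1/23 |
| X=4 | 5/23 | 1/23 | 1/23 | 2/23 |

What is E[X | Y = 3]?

P(Y = 3) = 4/23.
Σ X·P over the event = 2·(2/23) + 3·(1/23) + 4·(1/23) = 11/23.
E[X | Y = 3] = (11/23) / (4/23) = 11/4.

11/4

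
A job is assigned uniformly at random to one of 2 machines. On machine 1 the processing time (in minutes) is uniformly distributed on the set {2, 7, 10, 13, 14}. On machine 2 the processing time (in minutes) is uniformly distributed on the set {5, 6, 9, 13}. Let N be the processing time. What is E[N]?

E[N | machine 1] = (2+7+10+13+14)/5 = 46/5.
E[N | machine 2] = (5+6+9+13)/4 = 33/4.
By the law of total expectation,
E[N] = (1/2)·(46/5) + (1/2)·(33/4) = 349/40.

349/40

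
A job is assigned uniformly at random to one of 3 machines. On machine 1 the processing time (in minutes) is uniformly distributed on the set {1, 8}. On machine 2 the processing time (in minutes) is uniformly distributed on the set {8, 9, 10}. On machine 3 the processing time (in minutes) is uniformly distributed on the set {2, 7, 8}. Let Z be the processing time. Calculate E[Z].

E[Z | machine 1] = (1+8)/2 = 9/2.
E[Z | machine 2] = (8+9+10)/3 = 9.
E[Z | machine 3] = (2+7+8)/3 = 17/3.
By the law of total expectation,
E[Z] = (1/3)·(9/2) + (1/3)·(9) + (1/3)·(17/3) = 115/18.

115/18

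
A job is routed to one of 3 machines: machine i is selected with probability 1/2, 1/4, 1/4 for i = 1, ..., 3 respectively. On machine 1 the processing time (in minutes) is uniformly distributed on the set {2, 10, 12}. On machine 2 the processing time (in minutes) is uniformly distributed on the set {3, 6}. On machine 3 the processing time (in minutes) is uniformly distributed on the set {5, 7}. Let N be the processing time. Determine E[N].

53/8

E[N | machine 1] = (2+10+12)/3 = 8.
E[N | machine 2] = (3+6)/2 = 9/2.
E[N | machine 3] = (5+7)/2 = 6.
By the law of total expectation,
E[N] = (1/2)·(8) + (1/4)·(9/2) + (1/4)·(6) = 53/8.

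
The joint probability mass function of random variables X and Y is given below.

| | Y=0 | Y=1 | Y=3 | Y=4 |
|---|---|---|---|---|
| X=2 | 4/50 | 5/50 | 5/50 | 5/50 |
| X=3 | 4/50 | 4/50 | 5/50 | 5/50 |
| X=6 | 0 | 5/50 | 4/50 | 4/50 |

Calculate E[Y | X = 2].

40/19

P(X = 2) = 19/50.
Σ Y·P over the event = 0·(4/50) + 1·(5/50) + 3·(5/50) + 4·(5/50) = 4/5.
E[Y | X = 2] = (4/5) / (19/50) = 40/19.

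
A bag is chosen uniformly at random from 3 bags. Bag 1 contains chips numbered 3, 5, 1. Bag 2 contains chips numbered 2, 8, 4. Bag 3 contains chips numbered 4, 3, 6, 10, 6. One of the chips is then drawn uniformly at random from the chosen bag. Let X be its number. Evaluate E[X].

202/45

E[X | bag 1] = (3+5+1)/3 = 3.
E[X | bag 2] = (2+8+4)/3 = 14/3.
E[X | bag 3] = (4+3+6+10+6)/5 = 29/5.
E[X] = (1/3)·(3) + (1/3)·(14/3) + (1/3)·(29/5) = 202/45.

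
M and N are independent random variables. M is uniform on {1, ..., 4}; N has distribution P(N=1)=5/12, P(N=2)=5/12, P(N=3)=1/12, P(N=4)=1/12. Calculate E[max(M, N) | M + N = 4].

P(M + N = 4) = 11/48.
Summing max(M,N)·P(x,y) over outcomes with M + N = 4 gives 7/12.
E[max(M, N) | M + N = 4] = (7/12) / (11/48) = 28/11.

28/11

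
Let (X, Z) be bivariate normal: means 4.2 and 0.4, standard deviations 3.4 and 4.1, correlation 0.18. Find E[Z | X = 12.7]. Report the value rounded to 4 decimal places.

E[Z | X=x] = μ_Z + ρ(σ_Z/σ_X)(x − μ_X) for jointly normal variables.
E[Z | X=12.7] = 0.4 + (0.18)·(4.1/3.4)·(12.7 − (4.2)) = 0.4 + (0.21706)·(8.5) = 2.2450.

2.2450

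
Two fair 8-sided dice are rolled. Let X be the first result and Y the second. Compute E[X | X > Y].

6

P(X > Y) = 7/16.
Summing X·P(x,y) over outcomes with X > Y gives 21/8.
E[X | X > Y] = (21/8) / (7/16) = 6.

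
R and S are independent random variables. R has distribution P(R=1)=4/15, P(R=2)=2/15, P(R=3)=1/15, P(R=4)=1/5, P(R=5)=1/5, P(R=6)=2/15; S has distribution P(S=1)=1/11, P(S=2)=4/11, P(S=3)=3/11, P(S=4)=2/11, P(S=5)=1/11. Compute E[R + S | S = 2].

P(S = 2) = 4/11.
Summing (R+S)·P(x,y) over outcomes with S = 2 gives 64/33.
E[R + S | S = 2] = (64/33) / (4/11) = 16/3.

16/3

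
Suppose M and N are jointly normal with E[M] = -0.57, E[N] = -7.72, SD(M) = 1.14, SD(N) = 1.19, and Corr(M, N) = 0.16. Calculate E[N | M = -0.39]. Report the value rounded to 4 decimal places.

For a bivariate normal, E[N | M=x] = μ_N + ρ·(σ_N/σ_M)·(x − μ_M).
E[N | M=-0.39] = -7.72 + (0.16)·(1.19/1.14)·(-0.39 − (-0.57)) = -7.72 + (0.16702)·(0.18) = -7.6899.

-7.6899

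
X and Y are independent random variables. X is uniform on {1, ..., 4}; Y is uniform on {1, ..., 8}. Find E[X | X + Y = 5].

5/2

Outcomes with X + Y = 5: (1,4), (2,3), (3,2), (4,1), each with probability 1/32.
E[X | X + Y = 5] = (1 + 2 + 3 + 4) / 4 = 5/2.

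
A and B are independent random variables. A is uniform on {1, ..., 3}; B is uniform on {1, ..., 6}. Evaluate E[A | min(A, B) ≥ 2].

P(min(A, B) ≥ 2) = 5/9.
Summing A·P(x,y) over outcomes with min(A, B) ≥ 2 gives 25/18.
E[A | min(A, B) ≥ 2] = (25/18) / (5/9) = 5/2.

5/2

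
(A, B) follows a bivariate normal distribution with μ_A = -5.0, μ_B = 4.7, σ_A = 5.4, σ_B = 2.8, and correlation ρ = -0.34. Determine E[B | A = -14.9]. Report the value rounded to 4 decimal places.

The regression of B on A has slope ρ·σ_B/σ_A and passes through (μ_A, μ_B).
E[B | A=-14.9] = 4.7 + (-0.34)·(2.8/5.4)·(-14.9 − (-5.0)) = 4.7 + (-0.176296)·(-9.9) = 6.4453.

6.4453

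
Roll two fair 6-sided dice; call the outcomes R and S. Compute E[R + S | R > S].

P(R > S) = 5/12.
Summing (R+S)·P(x,y) over outcomes with R > S gives 35/12.
E[R + S | R > S] = (35/12) / (5/12) = 7.

7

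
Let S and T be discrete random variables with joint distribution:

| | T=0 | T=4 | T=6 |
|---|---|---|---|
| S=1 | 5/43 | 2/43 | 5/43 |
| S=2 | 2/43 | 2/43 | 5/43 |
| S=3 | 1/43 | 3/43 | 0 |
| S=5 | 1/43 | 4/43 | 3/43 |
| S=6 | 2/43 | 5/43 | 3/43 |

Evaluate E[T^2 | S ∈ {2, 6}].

P(S ∈ {2, 6}) = 19/43.
Σ T^2·P over the event = 0·(2/43) + 16·(2/43) + 36·(5/43) + 0·(2/43) + 16·(5/43) + 36·(3/43) = 400/43.
E[T^2 | S ∈ {2, 6}] = (400/43) / (19/43) = 400/19.

400/19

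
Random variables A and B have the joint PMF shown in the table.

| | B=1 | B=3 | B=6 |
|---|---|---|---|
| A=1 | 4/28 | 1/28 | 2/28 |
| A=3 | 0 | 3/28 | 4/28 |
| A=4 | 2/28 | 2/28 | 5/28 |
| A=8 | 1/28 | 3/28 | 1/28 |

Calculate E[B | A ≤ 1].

19/7

P(A ≤ 1) = 1/4.
Σ B·P over the event = 1·(4/28) + 3·(1/28) + 6·(2/28) = 19/28.
E[B | A ≤ 1] = (19/28) / (1/4) = 19/7.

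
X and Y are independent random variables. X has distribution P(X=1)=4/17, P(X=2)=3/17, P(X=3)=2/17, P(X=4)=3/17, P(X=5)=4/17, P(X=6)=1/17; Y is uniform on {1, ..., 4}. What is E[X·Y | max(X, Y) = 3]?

66/13

P(max(X, Y) = 3) = 13/68.
Summing XY·P(x,y) over outcomes with max(X, Y) = 3 gives 33/34.
E[X·Y | max(X, Y) = 3] = (33/34) / (13/68) = 66/13.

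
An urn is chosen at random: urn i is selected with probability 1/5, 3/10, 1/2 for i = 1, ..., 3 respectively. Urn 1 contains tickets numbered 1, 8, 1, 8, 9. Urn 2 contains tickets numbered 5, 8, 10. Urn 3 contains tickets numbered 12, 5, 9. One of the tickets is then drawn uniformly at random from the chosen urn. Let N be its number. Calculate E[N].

1157/150

E[N | urn 1] = (1+8+1+8+9)/5 = 27/5.
E[N | urn 2] = (5+8+10)/3 = 23/3.
E[N | urn 3] = (12+5+9)/3 = 26/3.
By the law of total expectation,
E[N] = (1/5)·(27/5) + (3/10)·(23/3) + (1/2)·(26/3) = 1157/150.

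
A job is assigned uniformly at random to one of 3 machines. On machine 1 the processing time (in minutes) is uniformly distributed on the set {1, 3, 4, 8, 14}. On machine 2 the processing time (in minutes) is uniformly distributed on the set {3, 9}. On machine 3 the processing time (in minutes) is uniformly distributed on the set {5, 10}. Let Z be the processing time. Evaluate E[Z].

E[Z | machine 1] = (1+3+4+8+14)/5 = 6.
E[Z | machine 2] = (3+9)/2 = 6.
E[Z | machine 3] = (5+10)/2 = 15/2.
By the law of total expectation,
E[Z] = (1/3)·(6) + (1/3)·(6) + (1/3)·(15/2) = 13/2.

13/2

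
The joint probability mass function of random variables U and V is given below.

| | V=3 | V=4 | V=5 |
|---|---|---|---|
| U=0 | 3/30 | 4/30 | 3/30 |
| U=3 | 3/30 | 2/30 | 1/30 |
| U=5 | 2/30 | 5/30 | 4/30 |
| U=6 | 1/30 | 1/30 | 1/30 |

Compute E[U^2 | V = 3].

113/9

P(V = 3) = 3/10.
Summing U^2·P(U=x,V=y) over the conditioning event gives 113/30.
E[U^2 | V = 3] = (113/30) / (3/10) = 113/9.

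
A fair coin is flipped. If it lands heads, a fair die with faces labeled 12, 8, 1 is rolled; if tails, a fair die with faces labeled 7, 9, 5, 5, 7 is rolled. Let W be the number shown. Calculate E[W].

E[W | heads] = (12+8+1)/3 = 7.
E[W | tails] = (7+9+5+5+7)/5 = 33/5.
By the law of total expectation,
E[W] = (1/2)·(7) + (1/2)·(33/5) = 34/5.

34/5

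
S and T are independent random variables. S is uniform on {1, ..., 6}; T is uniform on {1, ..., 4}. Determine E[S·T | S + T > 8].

Outcomes with S + T > 8: (5,4), (6,3), (6,4), each with probability 1/24.
E[S·T | S + T > 8] = (20 + 18 + 24) / 3 = 62/3.

62/3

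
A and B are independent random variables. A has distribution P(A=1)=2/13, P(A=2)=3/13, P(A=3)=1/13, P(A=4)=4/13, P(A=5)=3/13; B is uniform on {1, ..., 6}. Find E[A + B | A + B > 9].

P(A + B > 9) = 5/39.
Summing (A+B)·P(x,y) over outcomes with A + B > 9 gives 103/78.
E[A + B | A + B > 9] = (103/78) / (5/39) = 103/10.

103/10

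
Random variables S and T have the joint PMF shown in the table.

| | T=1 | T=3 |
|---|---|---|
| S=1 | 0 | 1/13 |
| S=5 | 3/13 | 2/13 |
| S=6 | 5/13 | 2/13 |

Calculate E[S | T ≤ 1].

45/8

P(T ≤ 1) = 8/13.
Σ S·P over the event = 5·(3/13) + 6·(5/13) = 45/13.
E[S | T ≤ 1] = (45/13) / (8/13) = 45/8.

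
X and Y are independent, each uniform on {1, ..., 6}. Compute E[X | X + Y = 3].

Outcomes with X + Y = 3: (1,2), (2,1), each with probability 1/36.
E[X | X + Y = 3] = (1 + 2) / 2 = 3/2.

3/2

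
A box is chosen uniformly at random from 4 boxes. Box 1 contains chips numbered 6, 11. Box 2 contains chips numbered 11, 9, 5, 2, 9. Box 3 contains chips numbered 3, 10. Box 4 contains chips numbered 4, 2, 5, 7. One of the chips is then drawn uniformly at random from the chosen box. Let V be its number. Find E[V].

E[V | box 1] = (6+11)/2 = 17/2.
E[V | box 2] = (11+9+5+2+9)/5 = 36/5.
E[V | box 3] = (3+10)/2 = 13/2.
E[V | box 4] = (4+2+5+7)/4 = 9/2.
By the law of total expectation,
E[V] = (1/4)·(17/2) + (1/4)·(36/5) + (1/4)·(13/2) + (1/4)·(9/2) = 267/40.

267/40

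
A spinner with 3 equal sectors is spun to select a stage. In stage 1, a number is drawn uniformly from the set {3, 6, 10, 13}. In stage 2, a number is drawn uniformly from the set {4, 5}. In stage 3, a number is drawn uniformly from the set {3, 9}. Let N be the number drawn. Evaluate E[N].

37/6

E[N | stage 1] = (3+6+10+13)/4 = 8.
E[N | stage 2] = (4+5)/2 = 9/2.
E[N | stage 3] = (3+9)/2 = 6.
E[N] = (1/3)·(8) + (1/3)·(9/2) + (1/3)·(6) = 37/6.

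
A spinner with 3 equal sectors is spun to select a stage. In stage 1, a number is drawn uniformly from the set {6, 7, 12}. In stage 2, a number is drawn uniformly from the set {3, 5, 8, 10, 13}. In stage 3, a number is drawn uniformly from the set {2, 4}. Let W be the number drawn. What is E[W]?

E[W | stage 1] = (6+7+12)/3 = 25/3.
E[W | stage 2] = (3+5+8+10+13)/5 = 39/5.
E[W | stage 3] = (2+4)/2 = 3.
E[W] = (1/3)·(25/3) + (1/3)·(39/5) + (1/3)·(3) = 287/45.

287/45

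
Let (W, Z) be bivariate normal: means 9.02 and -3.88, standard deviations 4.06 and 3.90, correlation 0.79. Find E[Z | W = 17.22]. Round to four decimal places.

2.3427

E[Z | W=x] = μ_Z + ρ(σ_Z/σ_W)(x − μ_W) for jointly normal variables.
E[Z | W=17.22] = -3.88 + (0.79)·(3.90/4.06)·(17.22 − (9.02)) = -3.88 + (0.75887)·(8.2) = 2.3427.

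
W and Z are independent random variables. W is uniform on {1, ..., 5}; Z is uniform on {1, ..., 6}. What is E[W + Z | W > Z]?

6

P(W > Z) = 1/3.
Summing (W+Z)·P(x,y) over outcomes with W > Z gives 2.
E[W + Z | W > Z] = (2) / (1/3) = 6.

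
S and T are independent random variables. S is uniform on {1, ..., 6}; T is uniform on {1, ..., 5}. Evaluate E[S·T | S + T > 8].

Outcomes with S + T > 8: (4,5), (5,4), (5,5), (6,3), (6,4), (6,5), each with probability 1/30.
E[S·T | S + T > 8] = (20 + 20 + 25 + 18 + 24 + 30) / 6 = 137/6.

137/6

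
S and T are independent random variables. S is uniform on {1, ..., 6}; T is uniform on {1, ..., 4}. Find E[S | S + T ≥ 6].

P(S + T ≥ 6) = 7/12.
Summing S·P(x,y) over outcomes with S + T ≥ 6 gives 8/3.
E[S | S + T ≥ 6] = (8/3) / (7/12) = 32/7.

32/7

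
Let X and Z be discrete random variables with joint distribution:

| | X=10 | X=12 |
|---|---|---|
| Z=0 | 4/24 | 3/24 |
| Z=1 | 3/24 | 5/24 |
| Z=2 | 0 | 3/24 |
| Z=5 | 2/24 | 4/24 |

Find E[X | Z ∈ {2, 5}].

104/9

P(Z ∈ {2, 5}) = 3/8.
Σ X·P over the event = 10·(2/24) + 12·(3/24) + 12·(4/24) = 13/3.
E[X | Z ∈ {2, 5}] = (13/3) / (3/8) = 104/9.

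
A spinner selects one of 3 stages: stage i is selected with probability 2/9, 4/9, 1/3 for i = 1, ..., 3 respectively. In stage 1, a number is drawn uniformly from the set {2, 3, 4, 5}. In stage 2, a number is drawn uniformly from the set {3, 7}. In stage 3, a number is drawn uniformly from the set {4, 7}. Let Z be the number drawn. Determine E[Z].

29/6

E[Z | stage 1] = (2+3+4+5)/4 = 7/2.
E[Z | stage 2] = (3+7)/2 = 5.
E[Z | stage 3] = (4+7)/2 = 11/2.
By the law of total expectation,
E[Z] = (2/9)·(7/2) + (4/9)·(5) + (1/3)·(11/2) = 29/6.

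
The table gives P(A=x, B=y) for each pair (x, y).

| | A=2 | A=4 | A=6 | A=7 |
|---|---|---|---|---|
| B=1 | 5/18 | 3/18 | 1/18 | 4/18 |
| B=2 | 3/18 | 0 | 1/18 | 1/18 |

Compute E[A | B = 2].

P(B = 2) = 5/18.
Σ A·P over the event = 2·(3/18) + 6·(1/18) + 7·(1/18) = 19/18.
E[A | B = 2] = (19/18) / (5/18) = 19/5.

19/5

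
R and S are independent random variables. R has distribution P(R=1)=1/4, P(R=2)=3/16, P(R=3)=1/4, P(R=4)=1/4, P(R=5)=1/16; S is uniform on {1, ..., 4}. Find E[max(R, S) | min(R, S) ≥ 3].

P(min(R, S) ≥ 3) = 9/32.
Summing max(R,S)·P(x,y) over outcomes with min(R, S) ≥ 3 gives 35/32.
E[max(R, S) | min(R, S) ≥ 3] = (35/32) / (9/32) = 35/9.

35/9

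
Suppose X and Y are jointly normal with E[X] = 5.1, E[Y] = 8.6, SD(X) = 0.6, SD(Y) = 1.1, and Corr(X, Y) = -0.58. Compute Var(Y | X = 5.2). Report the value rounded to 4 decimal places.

0.8030

The conditional variance in a bivariate normal is σ_Y²(1 − ρ²), independent of x.
Var(Y | X=5.2) = (1.1)²·(1 − (-0.58)²) = 1.21·0.6636 = 0.8030.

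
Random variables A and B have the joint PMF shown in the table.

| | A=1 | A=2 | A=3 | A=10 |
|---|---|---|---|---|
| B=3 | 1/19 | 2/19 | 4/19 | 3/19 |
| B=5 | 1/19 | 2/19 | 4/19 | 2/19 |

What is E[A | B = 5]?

P(B = 5) = 9/19.
Σ A·P over the event = 1·(1/19) + 2·(2/19) + 3·(4/19) + 10·(2/19) = 37/19.
E[A | B = 5] = (37/19) / (9/19) = 37/9.

37/9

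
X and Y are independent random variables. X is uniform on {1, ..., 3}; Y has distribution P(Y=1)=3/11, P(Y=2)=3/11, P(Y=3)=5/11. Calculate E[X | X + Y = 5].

19/8

P(X + Y = 5) = 8/33.
Summing X·P(x,y) over outcomes with X + Y = 5 gives 19/33.
E[X | X + Y = 5] = (19/33) / (8/33) = 19/8.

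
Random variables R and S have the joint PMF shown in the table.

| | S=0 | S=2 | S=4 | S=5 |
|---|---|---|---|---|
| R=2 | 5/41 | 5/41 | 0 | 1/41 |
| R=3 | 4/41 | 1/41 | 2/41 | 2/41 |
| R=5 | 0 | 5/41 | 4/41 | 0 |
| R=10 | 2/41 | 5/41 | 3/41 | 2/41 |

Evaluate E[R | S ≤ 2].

130/27

P(S ≤ 2) = 27/41.
Summing R·P(R=x,S=y) over the conditioning event gives 130/41.
E[R | S ≤ 2] = (130/41) / (27/41) = 130/27.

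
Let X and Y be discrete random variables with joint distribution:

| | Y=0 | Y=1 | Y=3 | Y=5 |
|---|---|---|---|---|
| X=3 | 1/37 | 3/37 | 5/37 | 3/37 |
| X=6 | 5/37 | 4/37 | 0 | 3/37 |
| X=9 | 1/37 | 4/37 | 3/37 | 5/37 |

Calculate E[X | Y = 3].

P(Y = 3) = 8/37.
Σ X·P over the event = 3·(5/37) + 9·(3/37) = 42/37.
E[X | Y = 3] = (42/37) / (8/37) = 21/4.

21/4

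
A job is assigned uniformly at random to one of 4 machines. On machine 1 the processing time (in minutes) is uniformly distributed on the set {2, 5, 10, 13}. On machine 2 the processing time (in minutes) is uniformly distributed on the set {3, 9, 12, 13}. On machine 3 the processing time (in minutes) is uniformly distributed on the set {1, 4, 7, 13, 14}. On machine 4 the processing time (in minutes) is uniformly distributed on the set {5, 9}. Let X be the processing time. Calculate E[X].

631/80

E[X | machine 1] = (2+5+10+13)/4 = 15/2.
E[X | machine 2] = (3+9+12+13)/4 = 37/4.
E[X | machine 3] = (1+4+7+13+14)/5 = 39/5.
E[X | machine 4] = (5+9)/2 = 7.
E[X] = (1/4)·(15/2) + (1/4)·(37/4) + (1/4)·(39/5) + (1/4)·(7) = 631/80.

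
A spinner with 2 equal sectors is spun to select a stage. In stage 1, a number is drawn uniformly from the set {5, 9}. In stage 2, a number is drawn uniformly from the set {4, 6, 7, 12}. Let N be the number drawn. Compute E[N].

E[N | stage 1] = (5+9)/2 = 7.
E[N | stage 2] = (4+6+7+12)/4 = 29/4.
E[N] = (1/2)·(7) + (1/2)·(29/4) = 57/8.

57/8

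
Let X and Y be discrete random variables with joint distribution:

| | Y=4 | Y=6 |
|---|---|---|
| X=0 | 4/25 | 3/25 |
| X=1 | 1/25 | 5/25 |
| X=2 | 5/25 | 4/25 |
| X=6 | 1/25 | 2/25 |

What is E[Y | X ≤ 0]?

P(X ≤ 0) = 7/25.
Σ Y·P over the event = 4·(4/25) + 6·(3/25) = 34/25.
E[Y | X ≤ 0] = (34/25) / (7/25) = 34/7.

34/7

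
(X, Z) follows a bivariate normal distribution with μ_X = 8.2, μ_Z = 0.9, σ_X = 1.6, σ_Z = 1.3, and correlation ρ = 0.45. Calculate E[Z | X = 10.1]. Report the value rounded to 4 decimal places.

1.5947

For a bivariate normal, E[Z | X=x] = μ_Z + ρ·(σ_Z/σ_X)·(x − μ_X).
E[Z | X=10.1] = 0.9 + (0.45)·(1.3/1.6)·(10.1 − (8.2)) = 0.9 + (0.36562)·(1.9) = 1.5947.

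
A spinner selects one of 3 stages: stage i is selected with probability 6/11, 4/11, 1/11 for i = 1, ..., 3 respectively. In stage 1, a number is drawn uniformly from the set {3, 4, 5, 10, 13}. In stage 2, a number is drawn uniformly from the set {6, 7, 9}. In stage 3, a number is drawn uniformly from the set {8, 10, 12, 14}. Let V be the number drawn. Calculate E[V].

247/33

E[V | stage 1] = (3+4+5+10+13)/5 = 7.
E[V | stage 2] = (6+7+9)/3 = 22/3.
E[V | stage 3] = (8+10+12+14)/4 = 11.
E[V] = (6/11)·(7) + (4/11)·(22/3) + (1/11)·(11) = 247/33.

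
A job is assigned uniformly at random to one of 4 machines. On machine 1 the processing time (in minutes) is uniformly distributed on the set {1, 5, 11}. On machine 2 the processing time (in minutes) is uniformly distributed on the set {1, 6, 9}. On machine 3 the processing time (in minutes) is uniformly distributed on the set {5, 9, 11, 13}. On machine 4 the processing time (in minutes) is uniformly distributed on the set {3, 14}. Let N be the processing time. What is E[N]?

E[N | machine 1] = (1+5+11)/3 = 17/3.
E[N | machine 2] = (1+6+9)/3 = 16/3.
E[N | machine 3] = (5+9+11+13)/4 = 19/2.
E[N | machine 4] = (3+14)/2 = 17/2.
E[N] = (1/4)·(17/3) + (1/4)·(16/3) + (1/4)·(19/2) + (1/4)·(17/2) = 29/4.

29/4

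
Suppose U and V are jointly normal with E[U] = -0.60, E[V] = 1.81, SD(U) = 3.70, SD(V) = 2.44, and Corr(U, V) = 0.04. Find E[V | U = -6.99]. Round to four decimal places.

1.6414

The regression of V on U has slope ρ·σ_V/σ_U and passes through (μ_U, μ_V).
E[V | U=-6.99] = 1.81 + (0.04)·(2.44/3.70)·(-6.99 − (-0.60)) = 1.81 + (0.026378)·(-6.39) = 1.6414.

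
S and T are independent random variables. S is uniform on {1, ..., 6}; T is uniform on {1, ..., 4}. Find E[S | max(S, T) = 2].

Outcomes with max(S, T) = 2: (1,2), (2,1), (2,2), each with probability 1/24.
E[S | max(S, T) = 2] = (1 + 2 + 2) / 3 = 5/3.

5/3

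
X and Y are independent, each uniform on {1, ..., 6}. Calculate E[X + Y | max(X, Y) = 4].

Outcomes with max(X, Y) = 4: (1,4), (2,4), (3,4), (4,1), (4,2), (4,3), (4,4), each with probability 1/36.
E[X + Y | max(X, Y) = 4] = (5 + 6 + 7 + 5 + 6 + 7 + 8) / 7 = 44/7.

44/7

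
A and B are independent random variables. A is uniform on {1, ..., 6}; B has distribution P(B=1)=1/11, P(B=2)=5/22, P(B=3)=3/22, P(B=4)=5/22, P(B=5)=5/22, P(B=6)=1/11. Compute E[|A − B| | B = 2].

P(B = 2) = 5/22.
Summing |A−B|·P(x,y) over outcomes with B = 2 gives 5/12.
E[|A − B| | B = 2] = (5/12) / (5/22) = 11/6.

11/6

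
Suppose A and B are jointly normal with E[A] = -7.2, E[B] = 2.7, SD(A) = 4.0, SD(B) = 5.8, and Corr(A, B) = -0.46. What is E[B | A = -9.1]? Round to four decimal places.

3.9673

For a bivariate normal, E[B | A=x] = μ_B + ρ·(σ_B/σ_A)·(x − μ_A).
E[B | A=-9.1] = 2.7 + (-0.46)·(5.8/4.0)·(-9.1 − (-7.2)) = 2.7 + (-0.667)·(-1.9) = 3.9673.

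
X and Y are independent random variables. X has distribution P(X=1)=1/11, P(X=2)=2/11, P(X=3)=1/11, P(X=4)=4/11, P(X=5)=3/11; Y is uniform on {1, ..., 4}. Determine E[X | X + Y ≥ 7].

40/9

P(X + Y ≥ 7) = 9/22.
Summing X·P(x,y) over outcomes with X + Y ≥ 7 gives 20/11.
E[X | X + Y ≥ 7] = (20/11) / (9/22) = 40/9.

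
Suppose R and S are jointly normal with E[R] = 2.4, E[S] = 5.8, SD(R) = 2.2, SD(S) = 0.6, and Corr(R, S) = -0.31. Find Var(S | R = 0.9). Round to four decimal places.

Var(S | R=x) = (1 − ρ²)·σ_S².
Var(S | R=0.9) = (0.6)²·(1 − (-0.31)²) = 0.36·0.9039 = 0.3254.

0.3254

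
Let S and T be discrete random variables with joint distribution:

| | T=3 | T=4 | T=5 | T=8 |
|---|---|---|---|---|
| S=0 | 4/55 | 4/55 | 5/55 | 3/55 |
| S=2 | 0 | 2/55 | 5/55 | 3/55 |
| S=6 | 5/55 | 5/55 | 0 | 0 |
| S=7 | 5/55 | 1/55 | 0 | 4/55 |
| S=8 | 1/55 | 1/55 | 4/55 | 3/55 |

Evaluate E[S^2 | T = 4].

P(T = 4) = 13/55.
Σ S^2·P over the event = 0·(4/55) + 4·(2/55) + 36·(5/55) + 49·(1/55) + 64·(1/55) = 301/55.
E[S^2 | T = 4] = (301/55) / (13/55) = 301/13.

301/13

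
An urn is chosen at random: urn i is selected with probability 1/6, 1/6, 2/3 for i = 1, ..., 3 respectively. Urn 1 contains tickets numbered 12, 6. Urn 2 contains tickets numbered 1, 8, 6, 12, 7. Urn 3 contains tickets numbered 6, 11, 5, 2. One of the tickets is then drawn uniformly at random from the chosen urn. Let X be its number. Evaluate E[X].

199/30

E[X | urn 1] = (12+6)/2 = 9.
E[X | urn 2] = (1+8+6+12+7)/5 = 34/5.
E[X | urn 3] = (6+11+5+2)/4 = 6.
E[X] = (1/6)·(9) + (1/6)·(34/5) + (2/3)·(6) = 199/30.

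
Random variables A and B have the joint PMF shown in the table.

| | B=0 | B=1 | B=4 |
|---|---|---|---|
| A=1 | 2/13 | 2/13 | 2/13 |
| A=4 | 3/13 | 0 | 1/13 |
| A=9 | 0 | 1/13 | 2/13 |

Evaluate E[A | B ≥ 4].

24/5

P(B ≥ 4) = 5/13.
Σ A·P over the event = 1·(2/13) + 4·(1/13) + 9·(2/13) = 24/13.
E[A | B ≥ 4] = (24/13) / (5/13) = 24/5.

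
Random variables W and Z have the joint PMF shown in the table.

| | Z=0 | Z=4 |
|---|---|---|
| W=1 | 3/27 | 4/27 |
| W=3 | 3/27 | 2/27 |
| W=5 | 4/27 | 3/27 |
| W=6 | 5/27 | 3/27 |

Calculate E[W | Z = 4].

43/12

P(Z = 4) = 4/9.
Summing W·P(W=x,Z=y) over the conditioning event gives 43/27.
E[W | Z = 4] = (43/27) / (4/9) = 43/12.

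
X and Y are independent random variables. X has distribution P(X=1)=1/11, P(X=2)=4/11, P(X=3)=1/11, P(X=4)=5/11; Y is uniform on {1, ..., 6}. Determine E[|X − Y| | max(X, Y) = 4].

21/13

P(max(X, Y) = 4) = 13/33.
Summing |X−Y|·P(x,y) over outcomes with max(X, Y) = 4 gives 7/11.
E[|X − Y| | max(X, Y) = 4] = (7/11) / (13/33) = 21/13.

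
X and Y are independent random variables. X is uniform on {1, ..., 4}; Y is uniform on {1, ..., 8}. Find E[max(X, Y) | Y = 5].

Outcomes with Y = 5: (1,5), (2,5), (3,5), (4,5), each with probability 1/32.
E[max(X, Y) | Y = 5] = (5 + 5 + 5 + 5) / 4 = 5.

5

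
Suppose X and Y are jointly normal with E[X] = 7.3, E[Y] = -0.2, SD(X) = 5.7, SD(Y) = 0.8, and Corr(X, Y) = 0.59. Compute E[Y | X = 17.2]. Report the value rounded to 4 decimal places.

For a bivariate normal, E[Y | X=x] = μ_Y + ρ·(σ_Y/σ_X)·(x − μ_X).
E[Y | X=17.2] = -0.2 + (0.59)·(0.8/5.7)·(17.2 − (7.3)) = -0.2 + (0.082807)·(9.9) = 0.6198.

0.6198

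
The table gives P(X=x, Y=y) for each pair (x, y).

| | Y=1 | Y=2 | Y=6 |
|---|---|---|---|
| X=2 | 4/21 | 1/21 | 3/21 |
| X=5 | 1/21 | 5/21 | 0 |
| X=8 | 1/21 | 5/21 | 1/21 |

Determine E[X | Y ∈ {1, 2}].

88/17

P(Y ∈ {1, 2}) = 17/21.
Σ X·P over the event = 2·(4/21) + 2·(1/21) + 5·(1/21) + 5·(5/21) + 8·(1/21) + 8·(5/21) = 88/21.
E[X | Y ∈ {1, 2}] = (88/21) / (17/21) = 88/17.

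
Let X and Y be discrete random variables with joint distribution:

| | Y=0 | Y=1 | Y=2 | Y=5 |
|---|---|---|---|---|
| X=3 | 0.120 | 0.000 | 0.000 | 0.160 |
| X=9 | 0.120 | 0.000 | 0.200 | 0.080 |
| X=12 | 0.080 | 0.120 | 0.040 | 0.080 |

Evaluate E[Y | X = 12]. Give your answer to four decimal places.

1.8750

P(X = 12) = 0.320.
Σ Y·P over the event = 0·(0.080) + 1·(0.120) + 2·(0.040) + 5·(0.080) = 0.600.
E[Y | X = 12] = (0.600) / (0.320) = 1.8750.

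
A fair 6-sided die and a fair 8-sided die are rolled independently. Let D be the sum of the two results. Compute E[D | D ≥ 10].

34/3

P(D ≥ 10) = 5/16.
Σ over the event: 10·5/48 + 11·1/12 + 12·1/16 + 13·1/24 + 14·1/48 = 85/24.
E[D | D ≥ 10] = (85/24) / (5/16) = 34/3.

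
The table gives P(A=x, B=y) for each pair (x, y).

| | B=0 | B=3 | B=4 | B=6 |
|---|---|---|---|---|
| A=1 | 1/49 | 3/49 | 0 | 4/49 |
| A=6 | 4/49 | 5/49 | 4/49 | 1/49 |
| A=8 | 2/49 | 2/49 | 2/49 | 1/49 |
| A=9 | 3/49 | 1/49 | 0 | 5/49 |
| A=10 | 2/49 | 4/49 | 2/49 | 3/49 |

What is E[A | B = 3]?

P(B = 3) = 15/49.
Summing A·P(A=x,B=y) over the conditioning event gives 2.
E[A | B = 3] = (2) / (15/49) = 98/15.

98/15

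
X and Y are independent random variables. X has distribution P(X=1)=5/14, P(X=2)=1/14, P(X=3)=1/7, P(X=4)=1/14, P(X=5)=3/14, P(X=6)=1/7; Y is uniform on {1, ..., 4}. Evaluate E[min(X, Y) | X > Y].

P(X > Y) = 1/2.
Summing min(X,Y)·P(x,y) over outcomes with X > Y gives 9/8.
E[min(X, Y) | X > Y] = (9/8) / (1/2) = 9/4.

9/4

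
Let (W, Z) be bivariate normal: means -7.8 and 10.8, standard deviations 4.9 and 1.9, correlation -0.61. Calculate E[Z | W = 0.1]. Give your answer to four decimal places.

8.9314

E[Z | W=x] = μ_Z + ρ(σ_Z/σ_W)(x − μ_W) for jointly normal variables.
E[Z | W=0.1] = 10.8 + (-0.61)·(1.9/4.9)·(0.1 − (-7.8)) = 10.8 + (-0.23653)·(7.9) = 8.9314.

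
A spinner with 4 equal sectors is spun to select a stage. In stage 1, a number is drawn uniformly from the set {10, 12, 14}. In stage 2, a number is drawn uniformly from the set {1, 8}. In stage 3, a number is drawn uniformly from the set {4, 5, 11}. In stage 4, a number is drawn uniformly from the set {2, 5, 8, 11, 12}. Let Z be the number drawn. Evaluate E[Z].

E[Z | stage 1] = (10+12+14)/3 = 12.
E[Z | stage 2] = (1+8)/2 = 9/2.
E[Z | stage 3] = (4+5+11)/3 = 20/3.
E[Z | stage 4] = (2+5+8+11+12)/5 = 38/5.
E[Z] = (1/4)·(12) + (1/4)·(9/2) + (1/4)·(20/3) + (1/4)·(38/5) = 923/120.

923/120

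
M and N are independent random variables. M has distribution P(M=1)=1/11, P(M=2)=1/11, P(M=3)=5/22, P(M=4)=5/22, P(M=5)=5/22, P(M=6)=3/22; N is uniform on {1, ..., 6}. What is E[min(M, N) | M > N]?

71/31

P(M > N) = 31/66.
Summing min(M,N)·P(x,y) over outcomes with M > N gives 71/66.
E[min(M, N) | M > N] = (71/66) / (31/66) = 71/31.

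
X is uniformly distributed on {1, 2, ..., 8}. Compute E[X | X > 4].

13/2

Given X > 4, X is equally likely to be any of {5, 6, 7, 8}.
E[X | X > 4] = (5 + 6 + 7 + 8) / 4 = 13/2.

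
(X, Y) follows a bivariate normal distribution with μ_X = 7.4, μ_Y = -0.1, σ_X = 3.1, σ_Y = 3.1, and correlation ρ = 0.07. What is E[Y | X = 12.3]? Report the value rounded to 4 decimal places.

0.2430

The regression of Y on X has slope ρ·σ_Y/σ_X and passes through (μ_X, μ_Y).
E[Y | X=12.3] = -0.1 + (0.07)·(3.1/3.1)·(12.3 − (7.4)) = -0.1 + (0.07)·(4.9) = 0.2430.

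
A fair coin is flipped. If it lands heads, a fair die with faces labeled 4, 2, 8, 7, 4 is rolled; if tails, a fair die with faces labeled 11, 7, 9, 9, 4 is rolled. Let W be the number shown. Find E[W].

13/2

E[W | heads] = (4+2+8+7+4)/5 = 5.
E[W | tails] = (11+7+9+9+4)/5 = 8.
By the law of total expectation,
E[W] = (1/2)·(5) + (1/2)·(8) = 13/2.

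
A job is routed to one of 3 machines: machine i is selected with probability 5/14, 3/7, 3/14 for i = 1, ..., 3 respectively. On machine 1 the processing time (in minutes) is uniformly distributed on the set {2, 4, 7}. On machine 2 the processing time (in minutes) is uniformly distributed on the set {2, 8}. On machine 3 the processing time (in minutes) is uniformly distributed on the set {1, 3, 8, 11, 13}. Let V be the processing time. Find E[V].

E[V | machine 1] = (2+4+7)/3 = 13/3.
E[V | machine 2] = (2+8)/2 = 5.
E[V | machine 3] = (1+3+8+11+13)/5 = 36/5.
By the law of total expectation,
E[V] = (5/14)·(13/3) + (3/7)·(5) + (3/14)·(36/5) = 157/30.

157/30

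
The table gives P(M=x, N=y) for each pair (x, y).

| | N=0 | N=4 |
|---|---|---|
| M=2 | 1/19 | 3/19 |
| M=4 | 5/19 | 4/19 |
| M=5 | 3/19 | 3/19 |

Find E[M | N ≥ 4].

37/10

P(N ≥ 4) = 10/19.
Summing M·P(M=x,N=y) over the conditioning event gives 37/19.
E[M | N ≥ 4] = (37/19) / (10/19) = 37/10.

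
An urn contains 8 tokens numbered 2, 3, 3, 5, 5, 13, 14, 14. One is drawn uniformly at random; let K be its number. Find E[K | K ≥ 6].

41/3

P(K ≥ 6) = 3/8.
Σ over the event: 13·1/8 + 14·1/4 = 41/8.
E[K | K ≥ 6] = (41/8) / (3/8) = 41/3.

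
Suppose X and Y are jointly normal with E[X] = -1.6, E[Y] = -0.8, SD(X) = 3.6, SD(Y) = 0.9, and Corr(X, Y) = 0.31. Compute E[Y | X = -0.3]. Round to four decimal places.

-0.6993

For a bivariate normal, E[Y | X=x] = μ_Y + ρ·(σ_Y/σ_X)·(x − μ_X).
E[Y | X=-0.3] = -0.8 + (0.31)·(0.9/3.6)·(-0.3 − (-1.6)) = -0.8 + (0.0775)·(1.3) = -0.6993.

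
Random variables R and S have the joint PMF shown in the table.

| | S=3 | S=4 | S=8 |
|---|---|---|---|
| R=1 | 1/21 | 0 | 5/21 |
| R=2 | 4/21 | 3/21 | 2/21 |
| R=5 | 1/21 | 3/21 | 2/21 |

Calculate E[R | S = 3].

P(S = 3) = 2/7.
Σ R·P over the event = 1·(1/21) + 2·(4/21) + 5·(1/21) = 2/3.
E[R | S = 3] = (2/3) / (2/7) = 7/3.

7/3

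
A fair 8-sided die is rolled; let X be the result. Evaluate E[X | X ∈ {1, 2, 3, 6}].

P(X ∈ {1, 2, 3, 6}) = 1/2.
Σ over the event: 1·1/8 + 2·1/8 + 3·1/8 + 6·1/8 = 3/2.
E[X | X ∈ {1, 2, 3, 6}] = (3/2) / (1/2) = 3.

3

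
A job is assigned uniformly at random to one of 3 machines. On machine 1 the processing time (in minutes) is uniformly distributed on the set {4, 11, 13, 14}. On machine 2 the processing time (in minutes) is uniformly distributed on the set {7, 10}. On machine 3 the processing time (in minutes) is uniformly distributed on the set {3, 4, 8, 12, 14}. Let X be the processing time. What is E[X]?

E[X | machine 1] = (4+11+13+14)/4 = 21/2.
E[X | machine 2] = (7+10)/2 = 17/2.
E[X | machine 3] = (3+4+8+12+14)/5 = 41/5.
E[X] = (1/3)·(21/2) + (1/3)·(17/2) + (1/3)·(41/5) = 136/15.

136/15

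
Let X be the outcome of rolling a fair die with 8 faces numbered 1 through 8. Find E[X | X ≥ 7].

15/2

Given X ≥ 7, X is equally likely to be any of {7, 8}.
E[X | X ≥ 7] = (7 + 8) / 2 = 15/2.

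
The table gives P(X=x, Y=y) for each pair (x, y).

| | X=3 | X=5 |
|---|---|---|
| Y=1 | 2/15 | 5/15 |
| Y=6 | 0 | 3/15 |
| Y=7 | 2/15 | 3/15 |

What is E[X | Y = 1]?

31/7

P(Y = 1) = 7/15.
Σ X·P over the event = 3·(2/15) + 5·(5/15) = 31/15.
E[X | Y = 1] = (31/15) / (7/15) = 31/7.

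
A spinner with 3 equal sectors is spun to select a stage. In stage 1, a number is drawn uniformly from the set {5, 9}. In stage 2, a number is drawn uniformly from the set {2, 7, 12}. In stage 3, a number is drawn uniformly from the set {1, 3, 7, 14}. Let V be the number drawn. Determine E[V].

E[V | stage 1] = (5+9)/2 = 7.
E[V | stage 2] = (2+7+12)/3 = 7.
E[V | stage 3] = (1+3+7+14)/4 = 25/4.
By the law of total expectation,
E[V] = (1/3)·(7) + (1/3)·(7) + (1/3)·(25/4) = 27/4.

27/4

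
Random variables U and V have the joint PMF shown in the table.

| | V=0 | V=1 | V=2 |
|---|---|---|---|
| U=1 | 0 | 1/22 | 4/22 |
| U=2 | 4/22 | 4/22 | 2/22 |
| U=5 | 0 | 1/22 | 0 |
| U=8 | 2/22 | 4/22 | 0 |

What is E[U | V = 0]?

4

P(V = 0) = 3/11.
Summing U·P(U=x,V=y) over the conditioning event gives 12/11.
E[U | V = 0] = (12/11) / (3/11) = 4.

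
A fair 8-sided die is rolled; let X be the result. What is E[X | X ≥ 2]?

Given X ≥ 2, X is equally likely to be any of {2, 3, 4, 5, 6, 7, 8}.
E[X | X ≥ 2] = (2 + 3 + 4 + 5 + 6 + 7 + 8) / 7 = 5.

5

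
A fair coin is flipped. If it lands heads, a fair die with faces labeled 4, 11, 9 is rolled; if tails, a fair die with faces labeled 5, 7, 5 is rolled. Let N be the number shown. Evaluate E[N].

E[N | heads] = (4+11+9)/3 = 8.
E[N | tails] = (5+7+5)/3 = 17/3.
By the law of total expectation,
E[N] = (1/2)·(8) + (1/2)·(17/3) = 41/6.

41/6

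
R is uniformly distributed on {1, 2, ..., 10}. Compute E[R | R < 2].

Given R < 2, R is equally likely to be any of {1}.
E[R | R < 2] = (1) / 1 = 1.

1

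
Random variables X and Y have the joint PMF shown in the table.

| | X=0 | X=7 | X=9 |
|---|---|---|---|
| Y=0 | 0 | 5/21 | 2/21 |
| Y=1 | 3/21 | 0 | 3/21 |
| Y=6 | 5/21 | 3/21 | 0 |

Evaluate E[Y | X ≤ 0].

P(X ≤ 0) = 8/21.
Σ Y·P over the event = 1·(3/21) + 6·(5/21) = 11/7.
E[Y | X ≤ 0] = (11/7) / (8/21) = 33/8.

33/8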